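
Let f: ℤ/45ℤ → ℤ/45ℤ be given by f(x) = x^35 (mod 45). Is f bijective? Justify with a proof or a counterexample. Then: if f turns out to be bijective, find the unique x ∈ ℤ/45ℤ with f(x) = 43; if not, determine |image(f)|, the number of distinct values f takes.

35

f(0) = 0^35 = 0.
f(15): Repeated squaring mod 45: 15^1 ≡ 15, 15^2 ≡ 15² = 225 ≡ 0, 15^4 ≡ 0² = 0, 15^8 ≡ 0² = 0, 15^16 ≡ 0² = 0, 15^32 ≡ 0² = 0. Since 35 = 32 + 2 + 1, 15^35 ≡ 0·0·15: 0·0 = 0, then 0·15 = 0. So 15^35 ≡ 0 (mod 45).
So f(0) = f(15) = 0 while 0 ≠ 15, so f is not injective, hence not bijective.
Since f is not bijective, we determine |image(f)|. Computing x^35 mod 45 for each x (by repeated squaring, reducing mod 45 at every step), the values f(0), f(1), …, f(44) are: 0, 1, 23, 27, 34, 20, 36, 13, 17, 9, 10, 41, 18, 7, 29, 0, 31, 8, 27, 19, 5, 36, 43, 2, 9, 40, 26, 18, 37, 14, 0, 16, 38, 27, 4, 35, 36, 28, 32, 9, 25, 11, 18, 22, 44.
The distinct values are {0, 1, 2, 4, 5, 7, 8, 9, 10, 11, 13, 14, 16, 17, 18, 19, 20, 22, 23, 25, 26, 27, 28, 29, 31, 32, 34, 35, 36, 37, 38, 40, 41, 43, 44}; there are 35 of them.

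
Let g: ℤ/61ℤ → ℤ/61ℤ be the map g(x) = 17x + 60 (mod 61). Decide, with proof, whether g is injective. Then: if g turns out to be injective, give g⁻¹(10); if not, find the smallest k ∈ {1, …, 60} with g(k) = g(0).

15

Recall that g is injective when g(s) = g(t) forces s = t.
Suppose g(s) = g(t) in ℤ/61ℤ. Then 17s + 60 ≡ 17t + 60 (mod 61), thus 17(s − t) ≡ 0 (mod 61).
Since gcd(17, 61) = 1, 17 is invertible modulo 61, so s − t ≡ 0 (mod 61), i.e. s = t.
Thus g is injective.
We now compute 17⁻¹ mod 61 explicitly. Euclid's algorithm: 61 = 3·17 + 10, 17 = 1·10 + 7, 10 = 1·7 + 3, 7 = 2·3 + 1; back-substituting gives 1 = 18·17 − 5·61, so 17⁻¹ ≡ 18 (mod 61).
Since g is injective, we find g⁻¹(10): we need 17x ≡ 10 − 60 ≡ 11 (mod 61). Using 17⁻¹ = 18: x ≡ 18·11 = 198 = 3·61 + 15, so x = 15.
Check: g(15) = 17·15 + 60 = 315 = 5·61 + 10 ≡ 10 (mod 61).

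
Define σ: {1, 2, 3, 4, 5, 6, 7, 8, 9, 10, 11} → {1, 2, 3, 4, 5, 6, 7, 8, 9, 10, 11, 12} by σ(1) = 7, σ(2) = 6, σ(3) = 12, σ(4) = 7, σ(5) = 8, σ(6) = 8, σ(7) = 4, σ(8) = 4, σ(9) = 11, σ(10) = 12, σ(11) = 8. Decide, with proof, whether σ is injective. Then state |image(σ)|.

6

σ(1) = 7 = σ(4) with 1 ≠ 4, so σ is not injective.
The image of σ is {4, 6, 7, 8, 11, 12}, which has 6 elements.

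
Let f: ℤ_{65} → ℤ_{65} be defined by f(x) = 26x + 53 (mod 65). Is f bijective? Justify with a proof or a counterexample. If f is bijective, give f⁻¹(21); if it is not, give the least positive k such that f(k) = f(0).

5

We have gcd(26, 65) = 13 > 1. Taking u = 0 and v = 5: f(0) = 53 and f(5) = 26·5 + 53 = 183 ≡ 53 (mod 65).
So f(0) = f(5) while 0 ≠ 5, therefore f is not injective, hence not bijective.
Since f is not bijective, we find the least positive k with f(k) = f(0): this means 26k ≡ 0 (mod 65), i.e. 65 ∣ 26k. Since gcd(26, 65) = 13, dividing through by 13 this holds exactly when 5 ∣ 2k, and as gcd(2, 5) = 1, exactly when 5 ∣ k.
The smallest positive such k is 5.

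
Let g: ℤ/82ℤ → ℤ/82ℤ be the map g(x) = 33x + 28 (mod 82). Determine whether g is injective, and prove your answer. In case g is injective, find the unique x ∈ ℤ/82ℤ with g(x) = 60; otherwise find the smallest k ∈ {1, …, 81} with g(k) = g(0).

78

If g(s) = g(t), then 33s ≡ 33t (mod 82). Because gcd(33, 82) = 1, we may cancel 33 to get s ≡ t (mod 82).
Hence g is injective.
We now compute 33⁻¹ mod 82 explicitly. Euclid's algorithm: 82 = 2·33 + 16, 33 = 2·16 + 1; back-substituting gives 1 = 5·33 − 2·82, so 33⁻¹ ≡ 5 (mod 82).
Since g is injective, we compute g⁻¹(60): solve 33x + 28 ≡ 60 (mod 82), i.e. 33x ≡ 32 (mod 82).
Multiplying by 33⁻¹ = 5 gives x ≡ 5·32 = 160 = 1·82 + 78 ≡ 78 (mod 82).
Check: g(78) = 33·78 + 28 = 2602 = 31·82 + 60 ≡ 60 (mod 82).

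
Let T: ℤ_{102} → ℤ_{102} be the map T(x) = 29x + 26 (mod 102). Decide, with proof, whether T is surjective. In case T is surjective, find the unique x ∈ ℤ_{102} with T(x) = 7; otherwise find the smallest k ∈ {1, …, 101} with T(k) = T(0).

31

Recall that surjectivity means every element of the codomain has a preimage under T.
Since gcd(29, 102) = 1, 29 is invertible modulo 102. Euclid's algorithm: 102 = 3·29 + 15, 29 = 1·15 + 14, 15 = 1·14 + 1; back-substituting gives 1 = 95·29 − 27·102, so 29⁻¹ ≡ 95 (mod 102).
For any y ∈ ℤ_{102}, x = 95(y − 26) mod 102 satisfies T(x) = 29·95(y − 26) + 26 ≡ y (since 29·95 ≡ 1 mod 102). So every y has a preimage.
Thus T is surjective.
Since T is surjective, we find T⁻¹(7): we need 29x ≡ 7 − 26 ≡ 83 (mod 102). Using 29⁻¹ = 95: x ≡ 95·83 = 7885 = 77·102 + 31, so x = 31.
Check: T(31) = 29·31 + 26 = 925 = 9·102 + 7 ≡ 7 (mod 102).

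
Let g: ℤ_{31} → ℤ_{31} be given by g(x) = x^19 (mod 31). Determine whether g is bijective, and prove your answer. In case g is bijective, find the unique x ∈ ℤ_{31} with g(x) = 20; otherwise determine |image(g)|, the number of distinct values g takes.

Since 31 is prime, the nonzero elements of ℤ_{31} form a cyclic group of order 30.
As gcd(19, 30) = 1, raising to the 19th power is a bijection on this group: if a^19 ≡ b^19 then (ab^{−1})^19 = 1, and the only element of order dividing gcd(19, 30) = 1 is 1, so a = b.
With g(0) = 0 this makes g injective on all of ℤ_{31}, hence bijective (finite equal-size domain and codomain). In particular g is bijective.
Since g is bijective, we find the preimage of 20. The inverse of x ↦ x^19 on (ℤ_{31})^× is x ↦ x^19, because 19·19 = 361 = 12·30 + 1 ≡ 1 (mod 30) and x^{30} = 1 for x ≠ 0 (Fermat). So g⁻¹(20) = 20^19 mod 31.
Repeated squaring mod 31: 20^1 ≡ 20, 20^2 ≡ 20² = 400 ≡ 28, 20^4 ≡ 28² = 784 ≡ 9, 20^8 ≡ 9² = 81 ≡ 19, 20^16 ≡ 19² = 361 ≡ 20. Since 19 = 16 + 2 + 1, 20^19 ≡ 20·28·20: 20·28 = 560 ≡ 2, then 2·20 = 40 ≡ 9. So 20^19 ≡ 9 (mod 31).
Hence g⁻¹(20) = 9.

9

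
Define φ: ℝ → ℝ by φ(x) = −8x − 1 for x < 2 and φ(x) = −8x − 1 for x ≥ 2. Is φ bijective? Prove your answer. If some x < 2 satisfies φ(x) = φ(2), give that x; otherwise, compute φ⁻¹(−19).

Both pieces are strictly decreasing (slopes −8 and −8), so each is injective on its own interval.
The left piece maps (−∞, 2) onto (−17, ∞); the right piece maps [2, ∞) onto (−∞, −17].
Since −17 = −17, the images partition ℝ: φ is injective and surjective, hence bijective.
Because the two images are disjoint, no x < 2 has φ(x) = φ(2), so we compute φ⁻¹(−19): −19 lies in (−∞, −17], so solve −8x − 1 = −19: x = (−19 + 1)/(−8) = 9/4.

9/4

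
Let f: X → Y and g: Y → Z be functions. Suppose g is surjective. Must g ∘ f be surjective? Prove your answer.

No. Take X = {1}, Y = Z = {1, 2, 3, 4, 5}, f(1) = 1, and g = identity (surjective).
Then (g ∘ f)(1) = 1, and 5 ∈ Z has no preimage under g ∘ f, so g ∘ f is not surjective.

not surjective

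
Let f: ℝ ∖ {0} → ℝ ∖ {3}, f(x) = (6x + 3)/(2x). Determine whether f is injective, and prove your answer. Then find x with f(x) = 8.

Suppose f(s) = f(t). Cross-multiplying: (6s + 3)(2t) = (6t + 3)(2s).
Expanding both sides and cancelling the symmetric terms leaves −6·(s − t) = 0. Since −6 ≠ 0, s = t. Thus f is injective.
Solving f(x) = 8: cross-multiplying gives 6x + 3 = 8(2x), which rearranges to −10x = −3, so x = 3/10.

3/10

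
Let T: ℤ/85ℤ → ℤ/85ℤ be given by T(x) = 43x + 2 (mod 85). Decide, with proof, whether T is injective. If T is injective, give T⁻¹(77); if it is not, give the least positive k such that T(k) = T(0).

Suppose T(a) = T(b) in ℤ/85ℤ. Then 43a + 2 ≡ 43b + 2 (mod 85), so 43(a − b) ≡ 0 (mod 85).
Since gcd(43, 85) = 1, 43 is invertible modulo 85, therefore a − b ≡ 0 (mod 85), i.e. a = b.
Thus T is injective.
We now compute 43⁻¹ mod 85 explicitly. Euclid's algorithm: 85 = 1·43 + 42, 43 = 1·42 + 1; back-substituting gives 1 = 2·43 − 1·85, so 43⁻¹ ≡ 2 (mod 85).
Since T is injective, we find T⁻¹(77): we need 43x ≡ 77 − 2 ≡ 75 (mod 85). Using 43⁻¹ = 2: x ≡ 2·75 = 150 = 1·85 + 65, so x = 65.
Check: T(65) = 43·65 + 2 = 2797 = 32·85 + 77 ≡ 77 (mod 85).

65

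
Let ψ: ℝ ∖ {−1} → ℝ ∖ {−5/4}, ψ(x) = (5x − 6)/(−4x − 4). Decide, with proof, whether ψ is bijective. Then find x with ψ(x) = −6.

Suppose ψ(u) = ψ(v). Cross-multiplying: (5u − 6)(−4v − 4) = (5v − 6)(−4u − 4).
Expanding both sides and cancelling the symmetric terms leaves −44·(u − v) = 0. Since −44 ≠ 0, u = v. Hence ψ is injective.
For any y ≠ −5/4, solving y(−4x − 4) = 5x − 6 for x gives a well-defined x ≠ −1. So ψ is surjective.
Thus ψ is bijective.
Solving ψ(x) = −6: cross-multiplying gives 5x − 6 = −6(−4x − 4), which rearranges to −19x = 30, so x = −30/19.

-30/19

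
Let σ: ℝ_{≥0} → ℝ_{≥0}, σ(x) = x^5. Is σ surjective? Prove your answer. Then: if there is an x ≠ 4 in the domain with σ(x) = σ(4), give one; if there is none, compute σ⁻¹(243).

For any y ∈ ℝ_{≥0}, x = y^{1/5} ∈ ℝ_{≥0} gives σ(x) = y, so σ is surjective.
Since x ↦ x^5 is strictly increasing on ℝ_{≥0}, it is injective there, so no x ≠ 4 in the domain has σ(x) = σ(4). We therefore compute σ⁻¹(243) = 243^{1/5} = 3 (indeed 3^5 = 243).

3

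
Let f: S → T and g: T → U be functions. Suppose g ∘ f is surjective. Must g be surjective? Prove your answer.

Let c ∈ U. Since g ∘ f is surjective, some a ∈ S has g(f(a)) = c. Then b = f(a) ∈ T satisfies g(b) = c. So g is surjective.

surjective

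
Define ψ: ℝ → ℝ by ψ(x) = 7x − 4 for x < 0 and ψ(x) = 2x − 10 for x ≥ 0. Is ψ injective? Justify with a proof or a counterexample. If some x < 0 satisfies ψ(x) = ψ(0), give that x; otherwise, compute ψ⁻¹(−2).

Both pieces are strictly increasing (slopes 7 and 2), so each is injective on its own interval.
The left piece maps (−∞, 0) onto (−∞, −4); the right piece maps [0, ∞) onto [−10, ∞).
These images overlap. In particular ψ(0) = −10 (right piece), and solving 7x − 4 = −10 on the left piece gives x = −6/7 < 0.
So ψ(−6/7) = ψ(0) with −6/7 ≠ 0, and ψ is not injective. This x = −6/7 is the requested value below 0.

-6/7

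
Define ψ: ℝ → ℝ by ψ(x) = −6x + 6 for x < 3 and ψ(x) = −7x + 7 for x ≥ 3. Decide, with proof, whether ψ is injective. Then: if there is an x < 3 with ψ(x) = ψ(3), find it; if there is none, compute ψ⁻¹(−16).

Both pieces are strictly decreasing (slopes −6 and −7), so each is injective on its own interval.
The left piece maps (−∞, 3) onto (−12, ∞); the right piece maps [3, ∞) onto (−∞, −14].
These images are disjoint, so no value is attained by both pieces. Thus ψ is injective.
Because the two images are disjoint, no x < 3 has ψ(x) = ψ(3), so we compute ψ⁻¹(−16): −16 lies in (−∞, −14], so solve −7x + 7 = −16: x = (−16 − 7)/(−7) = 23/7.

23/7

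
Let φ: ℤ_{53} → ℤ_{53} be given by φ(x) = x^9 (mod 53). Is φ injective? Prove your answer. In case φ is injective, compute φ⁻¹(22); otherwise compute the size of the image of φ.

5

Since 53 is prime, the nonzero elements of ℤ_{53} form a cyclic group of order 52.
As gcd(9, 52) = 1, raising to the 9th power is a bijection on this group: if x_1^9 ≡ x_2^9 then (x_1x_2^{−1})^9 = 1, and the only element of order dividing gcd(9, 52) = 1 is 1, so x_1 = x_2.
With φ(0) = 0 this makes φ injective on all of ℤ_{53}, hence bijective (finite equal-size domain and codomain). In particular φ is injective.
Since φ is injective, we find the preimage of 22. The inverse of x ↦ x^9 on (ℤ_{53})^× is x ↦ x^29, because 9·29 = 261 = 5·52 + 1 ≡ 1 (mod 52) and x^{52} = 1 for x ≠ 0 (Fermat). So φ⁻¹(22) = 22^29 mod 53.
Repeated squaring mod 53: 22^1 ≡ 22, 22^2 ≡ 22² = 484 ≡ 7, 22^4 ≡ 7² = 49, 22^8 ≡ 49² = 2401 ≡ 16, 22^16 ≡ 16² = 256 ≡ 44. Since 29 = 16 + 8 + 4 + 1, 22^29 ≡ 44·16·49·22: 44·16 = 704 ≡ 15, then 15·49 = 735 ≡ 46, then 46·22 = 1012 ≡ 5. So 22^29 ≡ 5 (mod 53).
Hence φ⁻¹(22) = 5.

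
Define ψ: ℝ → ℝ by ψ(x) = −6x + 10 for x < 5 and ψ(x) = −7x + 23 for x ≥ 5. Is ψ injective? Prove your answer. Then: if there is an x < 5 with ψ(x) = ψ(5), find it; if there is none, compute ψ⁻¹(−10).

11/3

Both pieces are strictly decreasing (slopes −6 and −7), so each is injective on its own interval.
The left piece maps (−∞, 5) onto (−20, ∞); the right piece maps [5, ∞) onto (−∞, −12].
These images overlap. In particular ψ(5) = −12 (right piece), and solving −6x + 10 = −12 on the left piece gives x = 11/3 < 5.
So ψ(11/3) = ψ(5) with 11/3 ≠ 5, and ψ is not injective. This x = 11/3 is the requested value below 5.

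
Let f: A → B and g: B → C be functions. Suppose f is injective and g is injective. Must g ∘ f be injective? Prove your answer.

Suppose (g ∘ f)(s) = (g ∘ f)(t), i.e. g(f(s)) = g(f(t)).
Since g is injective, f(s) = f(t). Since f is injective, s = t. So g ∘ f is injective.

injective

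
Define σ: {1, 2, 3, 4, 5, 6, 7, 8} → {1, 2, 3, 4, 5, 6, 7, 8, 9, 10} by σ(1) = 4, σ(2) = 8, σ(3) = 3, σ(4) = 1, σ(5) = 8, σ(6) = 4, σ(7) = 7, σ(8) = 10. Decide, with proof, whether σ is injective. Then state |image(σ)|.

σ(2) = 8 = σ(5) with 2 ≠ 5, so σ is not injective.
The image of σ is {1, 3, 4, 7, 8, 10}, which has 6 elements.

6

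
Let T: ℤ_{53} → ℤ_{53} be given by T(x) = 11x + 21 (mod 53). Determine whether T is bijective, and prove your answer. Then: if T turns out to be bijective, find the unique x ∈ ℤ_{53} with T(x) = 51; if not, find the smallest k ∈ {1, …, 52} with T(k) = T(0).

22

Recall: T is injective when T(s) = T(t) forces s = t.
If T(s) = T(t), then 11s ≡ 11t (mod 53). Because gcd(11, 53) = 1, we may cancel 11 to get s ≡ t (mod 53).
We now compute 11⁻¹ mod 53 explicitly. Euclid's algorithm: 53 = 4·11 + 9, 11 = 1·9 + 2, 9 = 4·2 + 1; back-substituting gives 1 = 29·11 − 6·53, so 11⁻¹ ≡ 29 (mod 53).
For any y ∈ ℤ_{53}, x = 29(y − 21) mod 53 satisfies T(x) = 11·29(y − 21) + 21 ≡ y (since 11·29 ≡ 1 mod 53). So every y has a preimage.
Thus T is bijective.
Since T is bijective, we compute T⁻¹(51): solve 11x + 21 ≡ 51 (mod 53), i.e. 11x ≡ 30 (mod 53).
Multiplying by 11⁻¹ = 29 gives x ≡ 29·30 = 870 = 16·53 + 22 ≡ 22 (mod 53).
Check: T(22) = 11·22 + 21 = 263 = 4·53 + 51 ≡ 51 (mod 53).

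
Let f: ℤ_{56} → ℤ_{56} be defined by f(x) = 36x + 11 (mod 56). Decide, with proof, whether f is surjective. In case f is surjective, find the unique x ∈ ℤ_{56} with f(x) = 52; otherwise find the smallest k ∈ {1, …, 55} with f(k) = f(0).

Recall: surjectivity means every element of the codomain has a preimage under f.
Since gcd(36, 56) = 4, we have 36x ≡ 0 (mod 4) for all x, so f(x) ≡ 3 (mod 4).
But 0 ≢ 3 (mod 4), so 0 ∈ ℤ_{56} has no preimage. So f is not surjective.
Since f is not surjective, we find the least positive k with f(k) = f(0): this means 36k ≡ 0 (mod 56), i.e. 56 ∣ 36k. Since gcd(36, 56) = 4, dividing through by 4 this holds exactly when 14 ∣ 9k, and as gcd(9, 14) = 1, exactly when 14 ∣ k.
The smallest positive such k is 14.

14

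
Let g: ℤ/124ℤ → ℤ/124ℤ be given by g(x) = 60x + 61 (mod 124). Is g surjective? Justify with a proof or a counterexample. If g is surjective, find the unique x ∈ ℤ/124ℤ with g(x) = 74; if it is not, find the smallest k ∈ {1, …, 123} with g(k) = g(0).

Since gcd(60, 124) = 4, we have 60x ≡ 0 (mod 4) for all x, so g(x) ≡ 1 (mod 4).
But 0 ≢ 1 (mod 4), so 0 ∈ ℤ/124ℤ has no preimage. Hence g is not surjective.
Since g is not surjective, we find the least positive k with g(k) = g(0): this means 60k ≡ 0 (mod 124), i.e. 124 ∣ 60k. Since gcd(60, 124) = 4, dividing through by 4 this holds exactly when 31 ∣ 15k, and as gcd(15, 31) = 1, exactly when 31 ∣ k.
The smallest positive such k is 31.

31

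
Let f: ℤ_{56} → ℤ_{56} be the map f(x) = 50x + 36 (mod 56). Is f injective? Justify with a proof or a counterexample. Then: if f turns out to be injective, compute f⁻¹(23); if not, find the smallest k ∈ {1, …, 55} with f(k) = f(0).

28

We have gcd(50, 56) = 2 > 1. Taking u = 0 and v = 28: f(0) = 36 and f(28) = 50·28 + 36 = 1436 ≡ 36 (mod 56).
So f(0) = f(28) while 0 ≠ 28, hence f is not injective.
Since f is not injective, we find the least positive k with f(k) = f(0): this means 50k ≡ 0 (mod 56), i.e. 56 ∣ 50k. Since gcd(50, 56) = 2, dividing through by 2 this holds exactly when 28 ∣ 25k, and as gcd(25, 28) = 1, exactly when 28 ∣ k.
The smallest positive such k is 28.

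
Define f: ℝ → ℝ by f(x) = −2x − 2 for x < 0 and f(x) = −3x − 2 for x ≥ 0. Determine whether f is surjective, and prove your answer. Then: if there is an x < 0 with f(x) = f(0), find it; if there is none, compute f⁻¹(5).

Both pieces are strictly decreasing (slopes −2 and −3), so each is injective on its own interval.
The left piece maps (−∞, 0) onto (−2, ∞); the right piece maps [0, ∞) onto (−∞, −2].
These images together cover ℝ, so f is surjective.
Because the two images are disjoint, no x < 0 has f(x) = f(0), so we compute f⁻¹(5): 5 lies in (−2, ∞), so solve −2x − 2 = 5: x = (5 + 2)/(−2) = −7/2.

-7/2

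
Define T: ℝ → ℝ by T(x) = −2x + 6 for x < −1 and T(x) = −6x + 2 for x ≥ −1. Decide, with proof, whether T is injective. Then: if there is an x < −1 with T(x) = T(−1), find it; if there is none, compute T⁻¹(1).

Both pieces are strictly decreasing (slopes −2 and −6), so each is injective on its own interval.
The left piece maps (−∞, −1) onto (8, ∞); the right piece maps [−1, ∞) onto (−∞, 8].
These images are disjoint, so no value is attained by both pieces. Thus T is injective.
Because the two images are disjoint, no x < −1 has T(x) = T(−1), so we compute T⁻¹(1): 1 lies in (−∞, 8], so solve −6x + 2 = 1: x = (1 − 2)/(−6) = 1/6.

1/6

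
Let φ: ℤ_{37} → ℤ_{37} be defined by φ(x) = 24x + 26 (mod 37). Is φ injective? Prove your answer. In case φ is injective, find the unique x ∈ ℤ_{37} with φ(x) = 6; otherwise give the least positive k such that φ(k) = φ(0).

30

Suppose φ(x_1) = φ(x_2) in ℤ_{37}. Then 24x_1 + 26 ≡ 24x_2 + 26 (mod 37), thus 24(x_1 − x_2) ≡ 0 (mod 37).
Since gcd(24, 37) = 1, 24 is invertible modulo 37, therefore x_1 − x_2 ≡ 0 (mod 37), i.e. x_1 = x_2.
Thus φ is injective.
We now compute 24⁻¹ mod 37 explicitly. Euclid's algorithm: 37 = 1·24 + 13, 24 = 1·13 + 11, 13 = 1·11 + 2, 11 = 5·2 + 1; back-substituting gives 1 = 17·24 − 11·37, so 24⁻¹ ≡ 17 (mod 37).
Since φ is injective, we compute φ⁻¹(6): solve 24x + 26 ≡ 6 (mod 37), i.e. 24x ≡ 17 (mod 37).
Multiplying by 24⁻¹ = 17 gives x ≡ 17·17 = 289 = 7·37 + 30 ≡ 30 (mod 37).
Check: φ(30) = 24·30 + 26 = 746 = 20·37 + 6 ≡ 6 (mod 37).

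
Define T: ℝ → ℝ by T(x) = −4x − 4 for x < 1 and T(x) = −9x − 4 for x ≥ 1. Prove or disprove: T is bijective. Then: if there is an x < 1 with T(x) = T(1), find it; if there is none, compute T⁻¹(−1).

Both pieces are strictly decreasing (slopes −4 and −9), so each is injective on its own interval.
The left piece maps (−∞, 1) onto (−8, ∞); the right piece maps [1, ∞) onto (−∞, −13].
The images leave a gap (−8 has no preimage), so T is not surjective, hence not bijective.
Because the two images are disjoint, no x < 1 has T(x) = T(1), so we compute T⁻¹(−1): −1 lies in (−8, ∞), so solve −4x − 4 = −1: x = (−1 + 4)/(−4) = −3/4.

-3/4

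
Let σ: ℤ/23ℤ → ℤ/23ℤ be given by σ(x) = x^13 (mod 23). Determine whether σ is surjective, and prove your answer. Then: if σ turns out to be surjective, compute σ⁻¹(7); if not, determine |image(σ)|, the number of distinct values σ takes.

19

Since 23 is prime, the nonzero elements of ℤ/23ℤ form a cyclic group of order 22.
As gcd(13, 22) = 1, raising to the 13th power is a bijection on this group: if x_1^13 ≡ x_2^13 then (x_1x_2^{−1})^13 = 1, and the only element of order dividing gcd(13, 22) = 1 is 1, so x_1 = x_2.
With σ(0) = 0 this makes σ injective on all of ℤ/23ℤ, hence bijective (finite equal-size domain and codomain). In particular σ is surjective.
Since σ is surjective, we find the preimage of 7. The inverse of x ↦ x^13 on (ℤ/23ℤ)^× is x ↦ x^17, because 13·17 = 221 = 10·22 + 1 ≡ 1 (mod 22) and x^{22} = 1 for x ≠ 0 (Fermat). So σ⁻¹(7) = 7^17 mod 23.
Repeated squaring mod 23: 7^1 ≡ 7, 7^2 ≡ 7² = 49 ≡ 3, 7^4 ≡ 3² = 9, 7^8 ≡ 9² = 81 ≡ 12, 7^16 ≡ 12² = 144 ≡ 6. Since 17 = 16 + 1, 7^17 ≡ 6·7: 6·7 = 42 ≡ 19. So 7^17 ≡ 19 (mod 23).
Hence σ⁻¹(7) = 19.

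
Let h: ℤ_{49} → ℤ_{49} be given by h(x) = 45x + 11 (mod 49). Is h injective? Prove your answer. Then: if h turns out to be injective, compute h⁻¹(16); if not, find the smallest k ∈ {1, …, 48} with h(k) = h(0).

Suppose h(a) = h(b) in ℤ_{49}. Then 45a + 11 ≡ 45b + 11 (mod 49), therefore 45(a − b) ≡ 0 (mod 49).
Since gcd(45, 49) = 1, 45 is invertible modulo 49, hence a − b ≡ 0 (mod 49), i.e. a = b.
Thus h is injective.
We now compute 45⁻¹ mod 49 explicitly. Euclid's algorithm: 49 = 1·45 + 4, 45 = 11·4 + 1; back-substituting gives 1 = 12·45 − 11·49, so 45⁻¹ ≡ 12 (mod 49).
Since h is injective, we compute h⁻¹(16): solve 45x + 11 ≡ 16 (mod 49), i.e. 45x ≡ 5 (mod 49).
Multiplying by 45⁻¹ = 12 gives x ≡ 12·5 = 60 = 1·49 + 11 ≡ 11 (mod 49).
Check: h(11) = 45·11 + 11 = 506 = 10·49 + 16 ≡ 16 (mod 49).

11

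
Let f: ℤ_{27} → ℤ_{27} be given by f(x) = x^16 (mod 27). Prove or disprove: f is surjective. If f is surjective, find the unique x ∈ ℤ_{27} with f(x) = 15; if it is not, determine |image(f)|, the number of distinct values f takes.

f(0) = 0^16 = 0.
f(3): Repeated squaring mod 27: 3^1 ≡ 3, 3^2 ≡ 3² = 9, 3^4 ≡ 9² = 81 ≡ 0, 3^8 ≡ 0² = 0, 3^16 ≡ 0² = 0. So 3^16 ≡ 0 (mod 27).
So f(0) = f(3) = 0 while 0 ≠ 3, so f is not injective.
A non-injective map from the 27-element set ℤ_{27} to itself takes at most 26 distinct values, so it cannot be surjective. Therefore f is not surjective.
Since f is not surjective, we determine |image(f)|. Computing x^16 mod 27 for each x (by repeated squaring, reducing mod 27 at every step), the values f(0), f(1), …, f(26) are: 0, 1, 7, 0, 22, 13, 0, 16, 19, 0, 10, 25, 0, 4, 4, 0, 25, 10, 0, 19, 16, 0, 13, 22, 0, 7, 1.
The distinct values are {0, 1, 4, 7, 10, 13, 16, 19, 22, 25}; there are 10 of them.

10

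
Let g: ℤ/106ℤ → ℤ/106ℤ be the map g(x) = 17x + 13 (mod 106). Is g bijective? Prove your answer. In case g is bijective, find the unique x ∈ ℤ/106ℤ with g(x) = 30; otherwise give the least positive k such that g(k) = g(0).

1

Suppose g(a) = g(b) in ℤ/106ℤ. Then 17a + 13 ≡ 17b + 13 (mod 106), thus 17(a − b) ≡ 0 (mod 106).
Since gcd(17, 106) = 1, 17 is invertible modulo 106, thus a − b ≡ 0 (mod 106), i.e. a = b.
We now compute 17⁻¹ mod 106 explicitly. Euclid's algorithm: 106 = 6·17 + 4, 17 = 4·4 + 1; back-substituting gives 1 = 25·17 − 4·106, so 17⁻¹ ≡ 25 (mod 106).
Then y ↦ 25(y − 13) is a two-sided inverse to g, so every y ∈ ℤ/106ℤ has a preimage.
Hence g is bijective.
Since g is bijective, we compute g⁻¹(30): solve 17x + 13 ≡ 30 (mod 106), i.e. 17x ≡ 17 (mod 106).
Multiplying by 17⁻¹ = 25 gives x ≡ 25·17 = 425 = 4·106 + 1 ≡ 1 (mod 106).
Check: g(1) = 17·1 + 13 = 30 ≡ 30 (mod 106).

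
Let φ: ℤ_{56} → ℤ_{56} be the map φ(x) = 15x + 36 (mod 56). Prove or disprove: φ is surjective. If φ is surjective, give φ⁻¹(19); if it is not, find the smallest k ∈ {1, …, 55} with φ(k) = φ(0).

25

Since gcd(15, 56) = 1, 15 is invertible modulo 56. Euclid's algorithm: 56 = 3·15 + 11, 15 = 1·11 + 4, 11 = 2·4 + 3, 4 = 1·3 + 1; back-substituting gives 1 = 15·15 − 4·56, so 15⁻¹ ≡ 15 (mod 56).
Then y ↦ 15(y − 36) is a two-sided inverse to φ, so every y ∈ ℤ_{56} has a preimage.
Thus φ is surjective.
Since φ is surjective, we compute φ⁻¹(19): solve 15x + 36 ≡ 19 (mod 56), i.e. 15x ≡ 39 (mod 56).
Multiplying by 15⁻¹ = 15 gives x ≡ 15·39 = 585 = 10·56 + 25 ≡ 25 (mod 56).
Check: φ(25) = 15·25 + 36 = 411 = 7·56 + 19 ≡ 19 (mod 56).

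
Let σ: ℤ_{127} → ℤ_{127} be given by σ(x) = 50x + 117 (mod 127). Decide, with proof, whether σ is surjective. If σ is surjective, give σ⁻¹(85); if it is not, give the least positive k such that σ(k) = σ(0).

Since gcd(50, 127) = 1, 50 is invertible modulo 127. Euclid's algorithm: 127 = 2·50 + 27, 50 = 1·27 + 23, 27 = 1·23 + 4, 23 = 5·4 + 3, 4 = 1·3 + 1; back-substituting gives 1 = 94·50 − 37·127, so 50⁻¹ ≡ 94 (mod 127).
For any y ∈ ℤ_{127}, x = 94(y − 117) mod 127 satisfies σ(x) = 50·94(y − 117) + 117 ≡ y (since 50·94 ≡ 1 mod 127). So every y has a preimage.
Hence σ is surjective.
Since σ is surjective, we compute σ⁻¹(85): solve 50x + 117 ≡ 85 (mod 127), i.e. 50x ≡ 95 (mod 127).
Multiplying by 50⁻¹ = 94 gives x ≡ 94·95 = 8930 = 70·127 + 40 ≡ 40 (mod 127).
Check: σ(40) = 50·40 + 117 = 2117 = 16·127 + 85 ≡ 85 (mod 127).

40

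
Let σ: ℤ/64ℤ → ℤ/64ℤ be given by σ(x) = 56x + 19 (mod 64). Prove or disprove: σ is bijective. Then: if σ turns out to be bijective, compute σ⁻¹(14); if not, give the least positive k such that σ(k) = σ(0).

8

Recall that σ is injective when σ(s) = σ(t) forces s = t.
We have gcd(56, 64) = 8 > 1. Taking s = 0 and t = 8: σ(0) = 19 and σ(8) = 56·8 + 19 = 467 ≡ 19 (mod 64).
So σ(0) = σ(8) while 0 ≠ 8, therefore σ is not injective, hence not bijective.
Since σ is not bijective, we find the least positive k with σ(k) = σ(0): this means 56k ≡ 0 (mod 64), i.e. 64 ∣ 56k. Since gcd(56, 64) = 8, dividing through by 8 this holds exactly when 8 ∣ 7k, and as gcd(7, 8) = 1, exactly when 8 ∣ k.
The smallest positive such k is 8.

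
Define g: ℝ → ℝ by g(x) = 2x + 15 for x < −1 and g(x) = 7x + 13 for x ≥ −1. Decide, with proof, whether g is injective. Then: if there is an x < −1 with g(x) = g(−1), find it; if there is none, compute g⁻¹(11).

-9/2

Both pieces are strictly increasing (slopes 2 and 7), so each is injective on its own interval.
The left piece maps (−∞, −1) onto (−∞, 13); the right piece maps [−1, ∞) onto [6, ∞).
These images overlap. In particular g(−1) = 6 (right piece), and solving 2x + 15 = 6 on the left piece gives x = −9/2 < −1.
So g(−9/2) = g(−1) with −9/2 ≠ −1, and g is not injective. This x = −9/2 is the requested value below −1.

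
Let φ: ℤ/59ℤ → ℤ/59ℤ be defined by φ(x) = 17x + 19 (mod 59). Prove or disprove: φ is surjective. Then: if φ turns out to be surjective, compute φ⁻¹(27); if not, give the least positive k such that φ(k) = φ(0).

56

Recall that surjectivity means every element of the codomain has a preimage under φ.
Since gcd(17, 59) = 1, 17 is invertible modulo 59. Euclid's algorithm: 59 = 3·17 + 8, 17 = 2·8 + 1; back-substituting gives 1 = 7·17 − 2·59, so 17⁻¹ ≡ 7 (mod 59).
Then y ↦ 7(y − 19) is a two-sided inverse to φ, so every y ∈ ℤ/59ℤ has a preimage.
Therefore φ is surjective.
Since φ is surjective, we find φ⁻¹(27): we need 17x ≡ 27 − 19 ≡ 8 (mod 59). Using 17⁻¹ = 7: x ≡ 7·8 = 56, so x = 56.
Check: φ(56) = 17·56 + 19 = 971 = 16·59 + 27 ≡ 27 (mod 59).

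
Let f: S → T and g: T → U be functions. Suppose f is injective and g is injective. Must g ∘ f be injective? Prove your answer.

Suppose (g ∘ f)(u) = (g ∘ f)(v), i.e. g(f(u)) = g(f(v)).
Since g is injective, f(u) = f(v). Since f is injective, u = v. Thus g ∘ f is injective.

injective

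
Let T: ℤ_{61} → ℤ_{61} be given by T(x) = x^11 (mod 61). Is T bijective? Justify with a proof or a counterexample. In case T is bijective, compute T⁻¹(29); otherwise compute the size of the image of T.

Since 61 is prime, the nonzero elements of ℤ_{61} form a cyclic group of order 60.
As gcd(11, 60) = 1, raising to the 11th power is a bijection on this group: if x_1^11 ≡ x_2^11 then (x_1x_2^{−1})^11 = 1, and the only element of order dividing gcd(11, 60) = 1 is 1, so x_1 = x_2.
With T(0) = 0 this makes T injective on all of ℤ_{61}, hence bijective (finite equal-size domain and codomain). In particular T is bijective.
Since T is bijective, we find the preimage of 29. The inverse of x ↦ x^11 on (ℤ_{61})^× is x ↦ x^11, because 11·11 = 121 = 2·60 + 1 ≡ 1 (mod 60) and x^{60} = 1 for x ≠ 0 (Fermat). So T⁻¹(29) = 29^11 mod 61.
Repeated squaring mod 61: 29^1 ≡ 29, 29^2 ≡ 29² = 841 ≡ 48, 29^4 ≡ 48² = 2304 ≡ 47, 29^8 ≡ 47² = 2209 ≡ 13. Since 11 = 8 + 2 + 1, 29^11 ≡ 13·48·29: 13·48 = 624 ≡ 14, then 14·29 = 406 ≡ 40. So 29^11 ≡ 40 (mod 61).
Hence T⁻¹(29) = 40.

40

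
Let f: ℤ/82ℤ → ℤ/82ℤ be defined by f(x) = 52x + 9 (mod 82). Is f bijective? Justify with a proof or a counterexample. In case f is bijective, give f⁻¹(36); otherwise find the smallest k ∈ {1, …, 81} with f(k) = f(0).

41

By definition, f is injective if f(x_1) = f(x_2) implies x_1 = x_2.
We have gcd(52, 82) = 2 > 1. Taking x_1 = 0 and x_2 = 41: f(0) = 9 and f(41) = 52·41 + 9 = 2141 ≡ 9 (mod 82).
So f(0) = f(41) while 0 ≠ 41, so f is not injective, hence not bijective.
Since f is not bijective, we find the least positive k with f(k) = f(0): this means 52k ≡ 0 (mod 82), i.e. 82 ∣ 52k. Since gcd(52, 82) = 2, dividing through by 2 this holds exactly when 41 ∣ 26k, and as gcd(26, 41) = 1, exactly when 41 ∣ k.
The smallest positive such k is 41.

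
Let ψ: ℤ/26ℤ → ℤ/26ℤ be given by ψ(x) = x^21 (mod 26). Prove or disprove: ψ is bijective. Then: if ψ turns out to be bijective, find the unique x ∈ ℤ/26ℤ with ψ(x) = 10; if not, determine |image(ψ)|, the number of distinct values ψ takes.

10

ψ(1) = 1^21 = 1.
ψ(3): Repeated squaring mod 26: 3^1 ≡ 3, 3^2 ≡ 3² = 9, 3^4 ≡ 9² = 81 ≡ 3, 3^8 ≡ 3² = 9, 3^16 ≡ 9² = 81 ≡ 3. Since 21 = 16 + 4 + 1, 3^21 ≡ 3·3·3: 3·3 = 9, then 9·3 = 27 ≡ 1. So 3^21 ≡ 1 (mod 26).
So ψ(1) = ψ(3) = 1 while 1 ≠ 3, hence ψ is not injective, hence not bijective.
Since ψ is not bijective, we determine |image(ψ)|. Computing x^21 mod 26 for each x (by repeated squaring, reducing mod 26 at every step), the values ψ(0), ψ(1), …, ψ(25) are: 0, 1, 18, 1, 12, 5, 18, 21, 8, 1, 12, 21, 12, 13, 14, 5, 14, 25, 18, 5, 8, 21, 14, 25, 8, 25.
The distinct values are {0, 1, 5, 8, 12, 13, 14, 18, 21, 25}; there are 10 of them.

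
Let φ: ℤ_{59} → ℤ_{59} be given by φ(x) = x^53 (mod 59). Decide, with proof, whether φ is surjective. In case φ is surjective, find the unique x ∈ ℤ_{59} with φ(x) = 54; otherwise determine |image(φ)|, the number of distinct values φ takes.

6

Since 59 is prime, the nonzero elements of ℤ_{59} form a cyclic group of order 58.
As gcd(53, 58) = 1, raising to the 53rd power is a bijection on this group: if s^53 ≡ t^53 then (st^{−1})^53 = 1, and the only element of order dividing gcd(53, 58) = 1 is 1, so s = t.
With φ(0) = 0 this makes φ injective on all of ℤ_{59}, hence bijective (finite equal-size domain and codomain). In particular φ is surjective.
Since φ is surjective, we find the preimage of 54. The inverse of x ↦ x^53 on (ℤ_{59})^× is x ↦ x^23, because 53·23 = 1219 = 21·58 + 1 ≡ 1 (mod 58) and x^{58} = 1 for x ≠ 0 (Fermat). So φ⁻¹(54) = 54^23 mod 59.
Repeated squaring mod 59: 54^1 ≡ 54, 54^2 ≡ 54² = 2916 ≡ 25, 54^4 ≡ 25² = 625 ≡ 35, 54^8 ≡ 35² = 1225 ≡ 45, 54^16 ≡ 45² = 2025 ≡ 19. Since 23 = 16 + 4 + 2 + 1, 54^23 ≡ 19·35·25·54: 19·35 = 665 ≡ 16, then 16·25 = 400 ≡ 46, then 46·54 = 2484 ≡ 6. So 54^23 ≡ 6 (mod 59).
Hence φ⁻¹(54) = 6.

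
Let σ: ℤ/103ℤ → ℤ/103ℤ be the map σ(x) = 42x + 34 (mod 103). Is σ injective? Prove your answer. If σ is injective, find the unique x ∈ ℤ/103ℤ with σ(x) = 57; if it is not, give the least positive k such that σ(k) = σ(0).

If σ(s) = σ(t), then 42s ≡ 42t (mod 103). Because gcd(42, 103) = 1, we may cancel 42 to get s ≡ t (mod 103).
Thus σ is injective.
We now compute 42⁻¹ mod 103 explicitly. Euclid's algorithm: 103 = 2·42 + 19, 42 = 2·19 + 4, 19 = 4·4 + 3, 4 = 1·3 + 1; back-substituting gives 1 = 27·42 − 11·103, so 42⁻¹ ≡ 27 (mod 103).
Since σ is injective, we compute σ⁻¹(57): solve 42x + 34 ≡ 57 (mod 103), i.e. 42x ≡ 23 (mod 103).
Multiplying by 42⁻¹ = 27 gives x ≡ 27·23 = 621 = 6·103 + 3 ≡ 3 (mod 103).
Check: σ(3) = 42·3 + 34 = 160 = 1·103 + 57 ≡ 57 (mod 103).

3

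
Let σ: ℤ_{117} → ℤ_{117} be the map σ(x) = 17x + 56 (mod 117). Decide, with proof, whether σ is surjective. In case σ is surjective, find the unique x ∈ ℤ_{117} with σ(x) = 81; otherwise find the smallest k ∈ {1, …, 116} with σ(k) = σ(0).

Since gcd(17, 117) = 1, 17 is invertible modulo 117. Euclid's algorithm: 117 = 6·17 + 15, 17 = 1·15 + 2, 15 = 7·2 + 1; back-substituting gives 1 = 62·17 − 9·117, so 17⁻¹ ≡ 62 (mod 117).
Then y ↦ 62(y − 56) is a two-sided inverse to σ, so every y ∈ ℤ_{117} has a preimage.
Hence σ is surjective.
Since σ is surjective, we compute σ⁻¹(81): solve 17x + 56 ≡ 81 (mod 117), i.e. 17x ≡ 25 (mod 117).
Multiplying by 17⁻¹ = 62 gives x ≡ 62·25 = 1550 = 13·117 + 29 ≡ 29 (mod 117).
Check: σ(29) = 17·29 + 56 = 549 = 4·117 + 81 ≡ 81 (mod 117).

29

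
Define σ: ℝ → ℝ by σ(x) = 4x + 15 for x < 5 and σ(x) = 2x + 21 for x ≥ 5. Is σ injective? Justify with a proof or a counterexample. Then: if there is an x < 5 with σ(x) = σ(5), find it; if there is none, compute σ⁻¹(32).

4

Both pieces are strictly increasing (slopes 4 and 2), so each is injective on its own interval.
The left piece maps (−∞, 5) onto (−∞, 35); the right piece maps [5, ∞) onto [31, ∞).
These images overlap. In particular σ(5) = 31 (right piece), and solving 4x + 15 = 31 on the left piece gives x = 4 < 5.
So σ(4) = σ(5) with 4 ≠ 5, and σ is not injective. This x = 4 is the requested value below 5.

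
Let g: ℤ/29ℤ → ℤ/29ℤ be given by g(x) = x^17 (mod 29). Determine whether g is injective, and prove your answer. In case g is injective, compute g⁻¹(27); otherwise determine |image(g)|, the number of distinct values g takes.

26

Since 29 is prime, the nonzero elements of ℤ/29ℤ form a cyclic group of order 28.
As gcd(17, 28) = 1, raising to the 17th power is a bijection on this group: if a^17 ≡ b^17 then (ab^{−1})^17 = 1, and the only element of order dividing gcd(17, 28) = 1 is 1, so a = b.
With g(0) = 0 this makes g injective on all of ℤ/29ℤ, hence bijective (finite equal-size domain and codomain). In particular g is injective.
Since g is injective, we find the preimage of 27. The inverse of x ↦ x^17 on (ℤ/29ℤ)^× is x ↦ x^5, because 17·5 = 85 = 3·28 + 1 ≡ 1 (mod 28) and x^{28} = 1 for x ≠ 0 (Fermat). So g⁻¹(27) = 27^5 mod 29.
Repeated squaring mod 29: 27^1 ≡ 27, 27^2 ≡ 27² = 729 ≡ 4, 27^4 ≡ 4² = 16. Since 5 = 4 + 1, 27^5 ≡ 16·27: 16·27 = 432 ≡ 26. So 27^5 ≡ 26 (mod 29).
Hence g⁻¹(27) = 26.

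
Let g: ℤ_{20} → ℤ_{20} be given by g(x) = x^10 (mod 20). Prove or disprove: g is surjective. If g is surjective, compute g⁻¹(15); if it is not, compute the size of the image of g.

g(4): Repeated squaring mod 20: 4^1 ≡ 4, 4^2 ≡ 4² = 16, 4^4 ≡ 16² = 256 ≡ 16, 4^8 ≡ 16² = 256 ≡ 16. Since 10 = 8 + 2, 4^10 ≡ 16·16: 16·16 = 256 ≡ 16. So 4^10 ≡ 16 (mod 20).
g(6): Repeated squaring mod 20: 6^1 ≡ 6, 6^2 ≡ 6² = 36 ≡ 16, 6^4 ≡ 16² = 256 ≡ 16, 6^8 ≡ 16² = 256 ≡ 16. Since 10 = 8 + 2, 6^10 ≡ 16·16: 16·16 = 256 ≡ 16. So 6^10 ≡ 16 (mod 20).
So g(4) = g(6) = 16 while 4 ≠ 6, thus g is not injective.
A non-injective map from the 20-element set ℤ_{20} to itself takes at most 19 distinct values, so it cannot be surjective. Hence g is not surjective.
Since g is not surjective, we determine |image(g)|. Computing x^10 mod 20 for each x (by repeated squaring, reducing mod 20 at every step), the values g(0), g(1), …, g(19) are: 0, 1, 4, 9, 16, 5, 16, 9, 4, 1, 0, 1, 4, 9, 16, 5, 16, 9, 4, 1.
The distinct values are {0, 1, 4, 5, 9, 16}; there are 6 of them.

6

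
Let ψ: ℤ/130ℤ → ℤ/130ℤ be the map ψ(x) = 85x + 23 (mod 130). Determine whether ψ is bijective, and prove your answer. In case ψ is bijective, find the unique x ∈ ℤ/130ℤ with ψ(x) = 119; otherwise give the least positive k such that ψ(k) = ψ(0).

We have gcd(85, 130) = 5 > 1. Taking s = 0 and t = 26: ψ(0) = 23 and ψ(26) = 85·26 + 23 = 2233 ≡ 23 (mod 130).
So ψ(0) = ψ(26) while 0 ≠ 26, therefore ψ is not injective, hence not bijective.
Since ψ is not bijective, we find the least positive k with ψ(k) = ψ(0): this means 85k ≡ 0 (mod 130), i.e. 130 ∣ 85k. Since gcd(85, 130) = 5, dividing through by 5 this holds exactly when 26 ∣ 17k, and as gcd(17, 26) = 1, exactly when 26 ∣ k.
The smallest positive such k is 26.

26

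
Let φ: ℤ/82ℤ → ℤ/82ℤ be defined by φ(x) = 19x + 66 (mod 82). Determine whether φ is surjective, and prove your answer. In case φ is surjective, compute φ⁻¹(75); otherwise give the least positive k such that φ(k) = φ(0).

Since gcd(19, 82) = 1, 19 is invertible modulo 82. Euclid's algorithm: 82 = 4·19 + 6, 19 = 3·6 + 1; back-substituting gives 1 = 13·19 − 3·82, so 19⁻¹ ≡ 13 (mod 82).
For any y ∈ ℤ/82ℤ, x = 13(y − 66) mod 82 satisfies φ(x) = 19·13(y − 66) + 66 ≡ y (since 19·13 ≡ 1 mod 82). So every y has a preimage.
Thus φ is surjective.
Since φ is surjective, we compute φ⁻¹(75): solve 19x + 66 ≡ 75 (mod 82), i.e. 19x ≡ 9 (mod 82).
Multiplying by 19⁻¹ = 13 gives x ≡ 13·9 = 117 = 1·82 + 35 ≡ 35 (mod 82).
Check: φ(35) = 19·35 + 66 = 731 = 8·82 + 75 ≡ 75 (mod 82).

35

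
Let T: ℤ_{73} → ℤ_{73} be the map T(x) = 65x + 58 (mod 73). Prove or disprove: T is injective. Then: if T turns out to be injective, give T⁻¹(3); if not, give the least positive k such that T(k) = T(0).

Recall that injectivity means: for all a, b in the domain, T(a) = T(b) implies a = b.
Suppose T(a) = T(b) in ℤ_{73}. Then 65a + 58 ≡ 65b + 58 (mod 73), hence 65(a − b) ≡ 0 (mod 73).
Since gcd(65, 73) = 1, 65 is invertible modulo 73, therefore a − b ≡ 0 (mod 73), i.e. a = b.
So T is injective.
We now compute 65⁻¹ mod 73 explicitly. Euclid's algorithm: 73 = 1·65 + 8, 65 = 8·8 + 1; back-substituting gives 1 = 9·65 − 8·73, so 65⁻¹ ≡ 9 (mod 73).
Since T is injective, we find T⁻¹(3): we need 65x ≡ 3 − 58 ≡ 18 (mod 73). Using 65⁻¹ = 9: x ≡ 9·18 = 162 = 2·73 + 16, so x = 16.
Check: T(16) = 65·16 + 58 = 1098 = 15·73 + 3 ≡ 3 (mod 73).

16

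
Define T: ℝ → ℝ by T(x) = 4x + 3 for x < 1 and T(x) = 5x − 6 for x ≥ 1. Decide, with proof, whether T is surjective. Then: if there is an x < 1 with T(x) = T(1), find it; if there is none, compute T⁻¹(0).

-1

Both pieces are strictly increasing (slopes 4 and 5), so each is injective on its own interval.
The left piece maps (−∞, 1) onto (−∞, 7); the right piece maps [1, ∞) onto [−1, ∞).
The union (−∞, 7) ∪ [−1, ∞) covers ℝ, so T is surjective.
For the follow-up: the images overlap, so an x < 1 with T(x) = T(1) exists. T(1) = −1; solving 4x + 3 = −1 for x < 1 gives x = (−1 − 3)/4 = −1.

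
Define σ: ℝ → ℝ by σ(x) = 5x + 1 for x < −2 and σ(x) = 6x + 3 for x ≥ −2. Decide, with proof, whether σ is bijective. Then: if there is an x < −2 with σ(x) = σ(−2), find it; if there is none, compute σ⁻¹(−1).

-2/3

Both pieces are strictly increasing (slopes 5 and 6), so each is injective on its own interval.
The left piece maps (−∞, −2) onto (−∞, −9); the right piece maps [−2, ∞) onto [−9, ∞).
Since −9 = −9, the images partition ℝ: σ is injective and surjective, hence bijective.
Because the two images are disjoint, no x < −2 has σ(x) = σ(−2), so we compute σ⁻¹(−1): −1 lies in [−9, ∞), so solve 6x + 3 = −1: x = (−1 − 3)/6 = −2/3.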